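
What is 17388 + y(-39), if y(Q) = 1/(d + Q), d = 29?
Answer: 173879/10 ≈ 17388.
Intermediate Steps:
y(Q) = 1/(29 + Q)
17388 + y(-39) = 17388 + 1/(29 - 39) = 17388 + 1/(-10) = 17388 - ⅒ = 173879/10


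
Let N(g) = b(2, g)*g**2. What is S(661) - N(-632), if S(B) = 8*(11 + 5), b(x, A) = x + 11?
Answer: -5192384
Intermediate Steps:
b(x, A) = 11 + x
S(B) = 128 (S(B) = 8*16 = 128)
N(g) = 13*g**2 (N(g) = (11 + 2)*g**2 = 13*g**2)
S(661) - N(-632) = 128 - 13*(-632)**2 = 128 - 13*399424 = 128 - 1*5192512 = 128 - 5192512 = -5192384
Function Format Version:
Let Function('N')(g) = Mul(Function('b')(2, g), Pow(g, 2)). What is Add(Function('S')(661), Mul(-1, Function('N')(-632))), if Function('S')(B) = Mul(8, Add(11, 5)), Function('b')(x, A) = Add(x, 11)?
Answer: -5192384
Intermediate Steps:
Function('b')(x, A) = Add(11, x)
Function('S')(B) = 128 (Function('S')(B) = Mul(8, 16) = 128)
Function('N')(g) = Mul(13, Pow(g, 2)) (Function('N')(g) = Mul(Add(11, 2), Pow(g, 2)) = Mul(13, Pow(g, 2)))
Add(Function('S')(661), Mul(-1, Function('N')(-632))) = Add(128, Mul(-1, Mul(13, Pow(-632, 2)))) = Add(128, Mul(-1, Mul(13, 399424))) = Add(128, Mul(-1, 5192512)) = Add(128, -5192512) = -5192384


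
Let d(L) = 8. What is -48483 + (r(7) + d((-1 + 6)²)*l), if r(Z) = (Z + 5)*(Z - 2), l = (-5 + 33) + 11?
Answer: -48111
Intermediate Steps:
l = 39 (l = 28 + 11 = 39)
r(Z) = (-2 + Z)*(5 + Z) (r(Z) = (5 + Z)*(-2 + Z) = (-2 + Z)*(5 + Z))
-48483 + (r(7) + d((-1 + 6)²)*l) = -48483 + ((-10 + 7² + 3*7) + 8*39) = -48483 + ((-10 + 49 + 21) + 312) = -48483 + (60 + 312) = -48483 + 372 = -48111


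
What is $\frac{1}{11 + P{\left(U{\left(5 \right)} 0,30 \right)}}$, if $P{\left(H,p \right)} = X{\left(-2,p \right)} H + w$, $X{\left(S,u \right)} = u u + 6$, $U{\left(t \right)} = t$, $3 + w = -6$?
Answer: $\frac{1}{2} \approx 0.5$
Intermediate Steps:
$w = -9$ ($w = -3 - 6 = -9$)
$X{\left(S,u \right)} = 6 + u^{2}$ ($X{\left(S,u \right)} = u^{2} + 6 = 6 + u^{2}$)
$P{\left(H,p \right)} = -9 + H \left(6 + p^{2}\right)$ ($P{\left(H,p \right)} = \left(6 + p^{2}\right) H - 9 = H \left(6 + p^{2}\right) - 9 = -9 + H \left(6 + p^{2}\right)$)
$\frac{1}{11 + P{\left(U{\left(5 \right)} 0,30 \right)}} = \frac{1}{11 - \left(9 - 5 \cdot 0 \left(6 + 30^{2}\right)\right)} = \frac{1}{11 - \left(9 + 0 \left(6 + 900\right)\right)} = \frac{1}{11 + \left(-9 + 0 \cdot 906\right)} = \frac{1}{11 + \left(-9 + 0\right)} = \frac{1}{11 - 9} = \frac{1}{2}$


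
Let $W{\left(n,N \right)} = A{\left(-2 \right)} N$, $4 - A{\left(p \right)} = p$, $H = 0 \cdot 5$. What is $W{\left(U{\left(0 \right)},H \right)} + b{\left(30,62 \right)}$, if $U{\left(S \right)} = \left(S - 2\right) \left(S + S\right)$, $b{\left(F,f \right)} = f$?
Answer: $62$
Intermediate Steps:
$U{\left(S \right)} = 2 S \left(-2 + S\right)$ ($U{\left(S \right)} = \left(-2 + S\right) 2 S = 2 S \left(-2 + S\right)$)
$H = 0$
$A{\left(p \right)} = 4 - p$
$W{\left(n,N \right)} = 6 N$ ($W{\left(n,N \right)} = \left(4 - -2\right) N = \left(4 + 2\right) N = 6 N$)
$W{\left(U{\left(0 \right)},H \right)} + b{\left(30,62 \right)} = 6 \cdot 0 + 62 = 0 + 62 = 62$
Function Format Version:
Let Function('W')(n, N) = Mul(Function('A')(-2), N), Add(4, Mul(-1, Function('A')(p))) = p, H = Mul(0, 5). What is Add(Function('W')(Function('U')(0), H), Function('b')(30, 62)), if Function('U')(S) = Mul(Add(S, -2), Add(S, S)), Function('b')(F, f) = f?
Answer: 62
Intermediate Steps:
Function('U')(S) = Mul(2, S, Add(-2, S)) (Function('U')(S) = Mul(Add(-2, S), Mul(2, S)) = Mul(2, S, Add(-2, S)))
H = 0
Function('A')(p) = Add(4, Mul(-1, p))
Function('W')(n, N) = Mul(6, N) (Function('W')(n, N) = Mul(Add(4, Mul(-1, -2)), N) = Mul(Add(4, 2), N) = Mul(6, N))
Add(Function('W')(Function('U')(0), H), Function('b')(30, 62)) = Add(Mul(6, 0), 62) = Add(0, 62) = 62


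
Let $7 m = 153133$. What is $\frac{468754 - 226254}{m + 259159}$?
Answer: $\frac{848750}{983623} \approx 0.86288$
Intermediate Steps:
$m = \frac{153133}{7}$ ($m = \frac{1}{7} \cdot 153133 = \frac{153133}{7} \approx 21876.0$)
$\frac{468754 - 226254}{m + 259159} = \frac{468754 - 226254}{\frac{153133}{7} + 259159} = \frac{242500}{\frac{1967246}{7}} = 242500 \cdot \frac{7}{1967246} = \frac{848750}{983623}$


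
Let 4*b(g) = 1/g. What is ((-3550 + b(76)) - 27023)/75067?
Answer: -9294191/22820368 ≈ -0.40728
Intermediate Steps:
b(g) = 1/(4*g)
((-3550 + b(76)) - 27023)/75067 = ((-3550 + (¼)/76) - 27023)/75067 = ((-3550 + (¼)*(1/76)) - 27023)*(1/75067) = ((-3550 + 1/304) - 27023)*(1/75067) = (-1079199/304 - 27023)*(1/75067) = -9294191/304*1/75067 = -9294191/22820368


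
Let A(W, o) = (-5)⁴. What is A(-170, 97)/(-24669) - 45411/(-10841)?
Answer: 1113468334/267436629 ≈ 4.1635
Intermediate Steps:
A(W, o) = 625
A(-170, 97)/(-24669) - 45411/(-10841) = 625/(-24669) - 45411/(-10841) = 625*(-1/24669) - 45411*(-1/10841) = -625/24669 + 45411/10841 = 1113468334/267436629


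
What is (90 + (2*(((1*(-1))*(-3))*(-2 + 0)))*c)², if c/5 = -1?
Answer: 22500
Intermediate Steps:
c = -5 (c = 5*(-1) = -5)
(90 + (2*(((1*(-1))*(-3))*(-2 + 0)))*c)² = (90 + (2*(((1*(-1))*(-3))*(-2 + 0)))*(-5))² = (90 + (2*(-1*(-3)*(-2)))*(-5))² = (90 + (2*(3*(-2)))*(-5))² = (90 + (2*(-6))*(-5))² = (90 - 12*(-5))² = (90 + 60)² = 150² = 22500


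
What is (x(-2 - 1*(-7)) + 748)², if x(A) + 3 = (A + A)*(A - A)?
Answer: 555025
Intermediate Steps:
x(A) = -3 (x(A) = -3 + (A + A)*(A - A) = -3 + (2*A)*0 = -3 + 0 = -3)
(x(-2 - 1*(-7)) + 748)² = (-3 + 748)² = 745² = 555025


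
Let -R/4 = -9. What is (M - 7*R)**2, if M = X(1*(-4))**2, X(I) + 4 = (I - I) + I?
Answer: 35344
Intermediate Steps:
R = 36 (R = -4*(-9) = 36)
X(I) = -4 + I (X(I) = -4 + ((I - I) + I) = -4 + (0 + I) = -4 + I)
M = 64 (M = (-4 + 1*(-4))**2 = (-4 - 4)**2 = (-8)**2 = 64)
(M - 7*R)**2 = (64 - 7*36)**2 = (64 - 252)**2 = (-188)**2 = 35344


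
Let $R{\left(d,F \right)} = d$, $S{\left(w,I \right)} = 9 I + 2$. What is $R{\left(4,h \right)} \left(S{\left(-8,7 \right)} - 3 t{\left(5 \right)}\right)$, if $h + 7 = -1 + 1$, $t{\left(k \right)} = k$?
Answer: $200$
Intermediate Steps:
$S{\left(w,I \right)} = 2 + 9 I$
$h = -7$ ($h = -7 + \left(-1 + 1\right) = -7 + 0 = -7$)
$R{\left(4,h \right)} \left(S{\left(-8,7 \right)} - 3 t{\left(5 \right)}\right) = 4 \left(\left(2 + 9 \cdot 7\right) - 15\right) = 4 \left(\left(2 + 63\right) - 15\right) = 4 \left(65 - 15\right) = 4 \cdot 50 = 200$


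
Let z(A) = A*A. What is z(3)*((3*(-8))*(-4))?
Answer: 864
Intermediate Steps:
z(A) = A²
z(3)*((3*(-8))*(-4)) = 3²*((3*(-8))*(-4)) = 9*(-24*(-4)) = 9*96 = 864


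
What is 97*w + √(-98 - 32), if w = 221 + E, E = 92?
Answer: 30361 + I*√130 ≈ 30361.0 + 11.402*I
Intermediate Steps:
w = 313 (w = 221 + 92 = 313)
97*w + √(-98 - 32) = 97*313 + √(-98 - 32) = 30361 + √(-130) = 30361 + I*√130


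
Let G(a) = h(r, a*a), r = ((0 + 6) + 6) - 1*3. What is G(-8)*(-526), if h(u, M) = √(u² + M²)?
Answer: -526*√4177 ≈ -33995.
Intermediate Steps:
r = 9 (r = (6 + 6) - 3 = 12 - 3 = 9)
h(u, M) = √(M² + u²)
G(a) = √(81 + a⁴) (G(a) = √((a*a)² + 9²) = √((a²)² + 81) = √(a⁴ + 81) = √(81 + a⁴))
G(-8)*(-526) = √(81 + (-8)⁴)*(-526) = √(81 + 4096)*(-526) = √4177*(-526) = -526*√4177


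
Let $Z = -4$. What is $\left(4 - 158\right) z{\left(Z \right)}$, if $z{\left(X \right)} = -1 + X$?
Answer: $770$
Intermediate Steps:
$\left(4 - 158\right) z{\left(Z \right)} = \left(4 - 158\right) \left(-1 - 4\right) = \left(-154\right) \left(-5\right) = 770$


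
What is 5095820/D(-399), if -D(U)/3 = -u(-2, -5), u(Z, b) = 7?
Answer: 5095820/21 ≈ 2.4266e+5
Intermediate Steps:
D(U) = 21 (D(U) = -(-3)*7 = -3*(-7) = 21)
5095820/D(-399) = 5095820/21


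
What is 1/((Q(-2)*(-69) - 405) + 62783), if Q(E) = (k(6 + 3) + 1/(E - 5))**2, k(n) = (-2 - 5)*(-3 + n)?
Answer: -49/2948203 ≈ -1.6620e-5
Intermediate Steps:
k(n) = 21 - 7*n (k(n) = -7*(-3 + n) = 21 - 7*n)
Q(E) = (-42 + 1/(-5 + E))**2 (Q(E) = ((21 - 7*(6 + 3)) + 1/(E - 5))**2 = ((21 - 7*9) + 1/(-5 + E))**2 = ((21 - 63) + 1/(-5 + E))**2 = (-42 + 1/(-5 + E))**2)
1/((Q(-2)*(-69) - 405) + 62783) = 1/((((-211 + 42*(-2))**2/(-5 - 2)**2)*(-69) - 405) + 62783) = 1/((((-211 - 84)**2/(-7)**2)*(-69) - 405) + 62783) = 1/((((-295)**2*(1/49))*(-69) - 405) + 62783) = 1/(((87025*(1/49))*(-69) - 405) + 62783) = 1/(((87025/49)*(-69) - 405) + 62783) = 1/((-6004725/49 - 405) + 62783) = 1/(-6024570/49 + 62783) = 1/(-2948203/49) = -49/2948203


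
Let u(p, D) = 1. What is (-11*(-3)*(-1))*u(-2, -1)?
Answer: -33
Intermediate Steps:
(-11*(-3)*(-1))*u(-2, -1) = (-11*(-3)*(-1))*1 = (33*(-1))*1 = -33*1 = -33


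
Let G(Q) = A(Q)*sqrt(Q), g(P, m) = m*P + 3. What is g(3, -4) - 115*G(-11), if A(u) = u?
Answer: -9 + 1265*I*sqrt(11) ≈ -9.0 + 4195.5*I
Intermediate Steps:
g(P, m) = 3 + P*m (g(P, m) = P*m + 3 = 3 + P*m)
G(Q) = Q**(3/2) (G(Q) = Q*sqrt(Q) = Q**(3/2))
g(3, -4) - 115*G(-11) = (3 + 3*(-4)) - (-1265)*I*sqrt(11) = (3 - 12) - (-1265)*I*sqrt(11) = -9 + 1265*I*sqrt(11)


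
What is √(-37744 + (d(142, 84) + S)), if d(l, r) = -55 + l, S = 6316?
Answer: I*√31341 ≈ 177.03*I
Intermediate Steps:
√(-37744 + (d(142, 84) + S)) = √(-37744 + ((-55 + 142) + 6316)) = √(-37744 + (87 + 6316)) = √(-37744 + 6403) = √(-31341) = I*√31341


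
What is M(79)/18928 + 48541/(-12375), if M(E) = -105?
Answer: -131440489/33462000 ≈ -3.9281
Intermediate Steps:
M(79)/18928 + 48541/(-12375) = -105/18928 + 48541/(-12375) = -105*1/18928 + 48541*(-1/12375) = -15/2704 - 48541/12375 = -131440489/33462000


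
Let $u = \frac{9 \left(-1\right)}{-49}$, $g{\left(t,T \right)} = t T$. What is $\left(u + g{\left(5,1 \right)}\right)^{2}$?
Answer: $\frac{64516}{2401} \approx 26.87$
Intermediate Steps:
$g{\left(t,T \right)} = T t$
$u = \frac{9}{49}$ ($u = \left(-9\right) \left(- \frac{1}{49}\right) = \frac{9}{49} \approx 0.18367$)
$\left(u + g{\left(5,1 \right)}\right)^{2} = \left(\frac{9}{49} + 1 \cdot 5\right)^{2} = \left(\frac{9}{49} + 5\right)^{2} = \left(\frac{254}{49}\right)^{2} = \frac{64516}{2401}$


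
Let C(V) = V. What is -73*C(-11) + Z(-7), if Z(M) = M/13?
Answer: 10432/13 ≈ 802.46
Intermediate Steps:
Z(M) = M/13 (Z(M) = M*(1/13) = M/13)
-73*C(-11) + Z(-7) = -73*(-11) + (1/13)*(-7) = 803 - 7/13 = 10432/13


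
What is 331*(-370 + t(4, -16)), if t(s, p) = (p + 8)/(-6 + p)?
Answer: -1345846/11 ≈ -1.2235e+5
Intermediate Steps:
t(s, p) = (8 + p)/(-6 + p)
331*(-370 + t(4, -16)) = 331*(-370 + (8 - 16)/(-6 - 16)) = 331*(-370 - 8/(-22)) = 331*(-370 - 1/22*(-8)) = 331*(-370 + 4/11) = 331*(-4066/11) = -1345846/11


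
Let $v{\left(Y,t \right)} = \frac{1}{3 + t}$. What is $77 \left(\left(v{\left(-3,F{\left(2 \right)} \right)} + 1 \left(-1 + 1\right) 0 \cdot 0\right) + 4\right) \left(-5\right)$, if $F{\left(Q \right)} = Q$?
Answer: $-1617$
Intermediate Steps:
$77 \left(\left(v{\left(-3,F{\left(2 \right)} \right)} + 1 \left(-1 + 1\right) 0 \cdot 0\right) + 4\right) \left(-5\right) = 77 \left(\left(\frac{1}{3 + 2} + 1 \left(-1 + 1\right) 0 \cdot 0\right) + 4\right) \left(-5\right) = 77 \left(\left(\frac{1}{5} + 1 \cdot 0 \cdot 0 \cdot 0\right) + 4\right) \left(-5\right) = 77 \left(\left(\frac{1}{5} + 0 \cdot 0 \cdot 0\right) + 4\right) \left(-5\right) = 77 \left(\left(\frac{1}{5} + 0 \cdot 0\right) + 4\right) \left(-5\right) = 77 \left(\left(\frac{1}{5} + 0\right) + 4\right) \left(-5\right) = 77 \left(\frac{1}{5} + 4\right) \left(-5\right) = 77 \cdot \frac{21}{5} \left(-5\right) = 77 \left(-21\right) = -1617$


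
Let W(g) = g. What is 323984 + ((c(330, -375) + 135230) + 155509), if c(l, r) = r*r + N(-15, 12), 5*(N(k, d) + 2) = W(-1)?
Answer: 3776729/5 ≈ 7.5535e+5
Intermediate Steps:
N(k, d) = -11/5 (N(k, d) = -2 + (⅕)*(-1) = -2 - ⅕ = -11/5)
c(l, r) = -11/5 + r² (c(l, r) = r*r - 11/5 = r² - 11/5 = -11/5 + r²)
323984 + ((c(330, -375) + 135230) + 155509) = 323984 + (((-11/5 + (-375)²) + 135230) + 155509) = 323984 + (((-11/5 + 140625) + 135230) + 155509) = 323984 + ((703114/5 + 135230) + 155509) = 323984 + (1379264/5 + 155509) = 323984 + 2156809/5 = 3776729/5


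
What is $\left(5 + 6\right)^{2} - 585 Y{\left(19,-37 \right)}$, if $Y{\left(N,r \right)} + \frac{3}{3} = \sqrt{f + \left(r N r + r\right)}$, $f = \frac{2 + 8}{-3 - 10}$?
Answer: $706 - 90 \sqrt{1097369} \approx -93574.0$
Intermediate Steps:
$f = - \frac{10}{13}$ ($f = \frac{10}{-13} = 10 \left(- \frac{1}{13}\right) = - \frac{10}{13} \approx -0.76923$)
$Y{\left(N,r \right)} = -1 + \sqrt{- \frac{10}{13} + r + N r^{2}}$ ($Y{\left(N,r \right)} = -1 + \sqrt{- \frac{10}{13} + \left(r N r + r\right)} = -1 + \sqrt{- \frac{10}{13} + \left(N r r + r\right)} = -1 + \sqrt{- \frac{10}{13} + \left(N r^{2} + r\right)} = -1 + \sqrt{- \frac{10}{13} + \left(r + N r^{2}\right)} = -1 + \sqrt{- \frac{10}{13} + r + N r^{2}}$)
$\left(5 + 6\right)^{2} - 585 Y{\left(19,-37 \right)} = \left(5 + 6\right)^{2} - 585 \left(-1 + \frac{\sqrt{-130 + 169 \left(-37\right) + 169 \cdot 19 \left(-37\right)^{2}}}{13}\right) = 11^{2} - 585 \left(-1 + \frac{\sqrt{-130 - 6253 + 169 \cdot 19 \cdot 1369}}{13}\right) = 121 - 585 \left(-1 + \frac{\sqrt{-130 - 6253 + 4395859}}{13}\right) = 121 - 585 \left(-1 + \frac{\sqrt{4389476}}{13}\right) = 121 - 585 \left(-1 + \frac{2 \sqrt{1097369}}{13}\right) = 121 + \left(585 - 90 \sqrt{1097369}\right) = 706 - 90 \sqrt{1097369}$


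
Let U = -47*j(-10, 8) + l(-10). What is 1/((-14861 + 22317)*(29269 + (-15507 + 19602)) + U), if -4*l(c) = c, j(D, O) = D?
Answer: 2/497524913 ≈ 4.0199e-9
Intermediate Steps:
l(c) = -c/4
U = 945/2 (U = -47*(-10) - ¼*(-10) = 470 + 5/2 = 945/2 ≈ 472.50)
1/((-14861 + 22317)*(29269 + (-15507 + 19602)) + U) = 1/((-14861 + 22317)*(29269 + (-15507 + 19602)) + 945/2) = 1/(7456*(29269 + 4095) + 945/2) = 1/(7456*33364 + 945/2) = 1/(248761984 + 945/2) = 1/(497524913/2) = 2/497524913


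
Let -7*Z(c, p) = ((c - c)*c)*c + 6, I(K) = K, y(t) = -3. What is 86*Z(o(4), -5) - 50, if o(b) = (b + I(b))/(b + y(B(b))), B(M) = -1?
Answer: -866/7 ≈ -123.71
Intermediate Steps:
o(b) = 2*b/(-3 + b) (o(b) = (b + b)/(b - 3) = (2*b)/(-3 + b) = 2*b/(-3 + b))
Z(c, p) = -6/7 (Z(c, p) = -(((c - c)*c)*c + 6)/7 = -((0*c)*c + 6)/7 = -(0*c + 6)/7 = -(0 + 6)/7 = -⅐*6 = -6/7)
86*Z(o(4), -5) - 50 = 86*(-6/7) - 50 = -516/7 - 50 = -866/7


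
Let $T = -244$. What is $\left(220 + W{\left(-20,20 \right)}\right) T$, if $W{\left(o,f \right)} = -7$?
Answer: $-51972$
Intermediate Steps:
$\left(220 + W{\left(-20,20 \right)}\right) T = \left(220 - 7\right) \left(-244\right) = 213 \left(-244\right) = -51972$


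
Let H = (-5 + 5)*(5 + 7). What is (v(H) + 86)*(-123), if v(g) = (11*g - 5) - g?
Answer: -9963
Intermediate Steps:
H = 0 (H = 0*12 = 0)
v(g) = -5 + 10*g (v(g) = (-5 + 11*g) - g = -5 + 10*g)
(v(H) + 86)*(-123) = ((-5 + 10*0) + 86)*(-123) = ((-5 + 0) + 86)*(-123) = (-5 + 86)*(-123) = 81*(-123) = -9963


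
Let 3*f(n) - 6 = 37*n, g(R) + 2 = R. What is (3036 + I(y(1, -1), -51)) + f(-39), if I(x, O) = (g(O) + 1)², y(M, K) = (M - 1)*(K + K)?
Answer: 5261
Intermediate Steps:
y(M, K) = 2*K*(-1 + M) (y(M, K) = (-1 + M)*(2*K) = 2*K*(-1 + M))
g(R) = -2 + R
f(n) = 2 + 37*n/3 (f(n) = 2 + (37*n)/3 = 2 + 37*n/3)
I(x, O) = (-1 + O)² (I(x, O) = ((-2 + O) + 1)² = (-1 + O)²)
(3036 + I(y(1, -1), -51)) + f(-39) = (3036 + (-1 - 51)²) + (2 + (37/3)*(-39)) = (3036 + (-52)²) + (2 - 481) = (3036 + 2704) - 479 = 5740 - 479 = 5261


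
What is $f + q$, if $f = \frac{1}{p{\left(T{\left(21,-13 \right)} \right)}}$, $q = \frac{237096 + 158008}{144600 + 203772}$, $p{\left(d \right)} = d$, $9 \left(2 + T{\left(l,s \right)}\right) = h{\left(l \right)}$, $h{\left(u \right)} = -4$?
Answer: $\frac{1389235}{1916046} \approx 0.72505$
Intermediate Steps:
$T{\left(l,s \right)} = - \frac{22}{9}$ ($T{\left(l,s \right)} = -2 + \frac{1}{9} \left(-4\right) = -2 - \frac{4}{9} = - \frac{22}{9}$)
$q = \frac{98776}{87093}$ ($q = \frac{395104}{348372} = 395104 \cdot \frac{1}{348372} = \frac{98776}{87093} \approx 1.1341$)
$f = - \frac{9}{22}$ ($f = \frac{1}{- \frac{22}{9}} = - \frac{9}{22} \approx -0.40909$)
$f + q = - \frac{9}{22} + \frac{98776}{87093} = \frac{1389235}{1916046}$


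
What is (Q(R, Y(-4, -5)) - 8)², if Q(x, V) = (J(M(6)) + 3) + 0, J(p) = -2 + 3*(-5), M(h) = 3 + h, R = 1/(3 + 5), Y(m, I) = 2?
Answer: 484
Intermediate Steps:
R = ⅛ (R = 1/8 = ⅛ ≈ 0.12500)
J(p) = -17 (J(p) = -2 - 15 = -17)
Q(x, V) = -14 (Q(x, V) = (-17 + 3) + 0 = -14 + 0 = -14)
(Q(R, Y(-4, -5)) - 8)² = (-14 - 8)² = (-22)² = 484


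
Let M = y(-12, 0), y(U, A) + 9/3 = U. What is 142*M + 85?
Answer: -2045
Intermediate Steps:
y(U, A) = -3 + U
M = -15 (M = -3 - 12 = -15)
142*M + 85 = 142*(-15) + 85 = -2130 + 85 = -2045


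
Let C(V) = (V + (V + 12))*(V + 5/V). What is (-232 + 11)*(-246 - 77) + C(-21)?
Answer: 504141/7 ≈ 72020.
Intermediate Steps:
C(V) = (12 + 2*V)*(V + 5/V) (C(V) = (V + (12 + V))*(V + 5/V) = (12 + 2*V)*(V + 5/V))
(-232 + 11)*(-246 - 77) + C(-21) = (-232 + 11)*(-246 - 77) + (10 + 2*(-21)² + 12*(-21) + 60/(-21)) = -221*(-323) + (10 + 2*441 - 252 + 60*(-1/21)) = 71383 + (10 + 882 - 252 - 20/7) = 71383 + 4460/7 = 504141/7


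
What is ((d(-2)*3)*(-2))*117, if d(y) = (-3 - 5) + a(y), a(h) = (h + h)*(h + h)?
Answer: -5616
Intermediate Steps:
a(h) = 4*h**2 (a(h) = (2*h)*(2*h) = 4*h**2)
d(y) = -8 + 4*y**2 (d(y) = (-3 - 5) + 4*y**2 = -8 + 4*y**2)
((d(-2)*3)*(-2))*117 = (((-8 + 4*(-2)**2)*3)*(-2))*117 = (((-8 + 4*4)*3)*(-2))*117 = (((-8 + 16)*3)*(-2))*117 = ((8*3)*(-2))*117 = (24*(-2))*117 = -48*117 = -5616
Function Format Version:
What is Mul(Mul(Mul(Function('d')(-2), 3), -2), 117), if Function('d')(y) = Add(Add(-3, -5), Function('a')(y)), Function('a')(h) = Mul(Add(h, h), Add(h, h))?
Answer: -5616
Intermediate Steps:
Function('a')(h) = Mul(4, Pow(h, 2)) (Function('a')(h) = Mul(Mul(2, h), Mul(2, h)) = Mul(4, Pow(h, 2)))
Function('d')(y) = Add(-8, Mul(4, Pow(y, 2))) (Function('d')(y) = Add(Add(-3, -5), Mul(4, Pow(y, 2))) = Add(-8, Mul(4, Pow(y, 2))))
Mul(Mul(Mul(Function('d')(-2), 3), -2), 117) = Mul(Mul(Mul(Add(-8, Mul(4, Pow(-2, 2))), 3), -2), 117) = Mul(Mul(Mul(Add(-8, Mul(4, 4)), 3), -2), 117) = Mul(Mul(Mul(Add(-8, 16), 3), -2), 117) = Mul(Mul(Mul(8, 3), -2), 117) = Mul(Mul(24, -2), 117) = Mul(-48, 117) = -5616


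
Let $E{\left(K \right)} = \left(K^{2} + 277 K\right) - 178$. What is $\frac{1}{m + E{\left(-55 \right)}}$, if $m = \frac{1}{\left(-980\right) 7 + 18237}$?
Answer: $- \frac{11377}{140938275} \approx -8.0723 \cdot 10^{-5}$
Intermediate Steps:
$E{\left(K \right)} = -178 + K^{2} + 277 K$
$m = \frac{1}{11377}$ ($m = \frac{1}{-6860 + 18237} = \frac{1}{11377} \approx 8.7897 \cdot 10^{-5}$)
$\frac{1}{m + E{\left(-55 \right)}} = \frac{1}{\frac{1}{11377} + \left(-178 + \left(-55\right)^{2} + 277 \left(-55\right)\right)} = \frac{1}{\frac{1}{11377} - 12388} = \frac{1}{- \frac{140938275}{11377}} = - \frac{11377}{140938275}$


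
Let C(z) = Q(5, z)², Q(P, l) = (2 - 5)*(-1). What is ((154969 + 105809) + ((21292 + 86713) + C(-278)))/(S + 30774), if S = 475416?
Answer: 184396/253095 ≈ 0.72856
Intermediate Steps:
Q(P, l) = 3 (Q(P, l) = -3*(-1) = 3)
C(z) = 9 (C(z) = 3² = 9)
((154969 + 105809) + ((21292 + 86713) + C(-278)))/(S + 30774) = ((154969 + 105809) + ((21292 + 86713) + 9))/(475416 + 30774) = (260778 + (108005 + 9))/506190 = (260778 + 108014)*(1/506190) = 368792*(1/506190) = 184396/253095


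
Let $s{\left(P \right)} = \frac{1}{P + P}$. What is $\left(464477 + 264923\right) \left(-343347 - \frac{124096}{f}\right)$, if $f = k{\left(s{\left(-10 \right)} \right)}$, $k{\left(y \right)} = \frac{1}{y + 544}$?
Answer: $-49486410106280$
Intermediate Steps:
$s{\left(P \right)} = \frac{1}{2 P}$
$k{\left(y \right)} = \frac{1}{544 + y}$
$f = \frac{20}{10879}$ ($f = \frac{1}{544 + \frac{1}{2 \left(-10\right)}} = \frac{1}{544 + \frac{1}{2} \left(- \frac{1}{10}\right)} = \frac{1}{544 - \frac{1}{20}} = \frac{1}{\frac{10879}{20}} = \frac{20}{10879} \approx 0.0018384$)
$\left(464477 + 264923\right) \left(-343347 - \frac{124096}{f}\right) = \left(464477 + 264923\right) \left(-343347 - \frac{124096}{\frac{20}{10879}}\right) = 729400 \left(-343347 - \frac{337510096}{5}\right) = 729400 \left(- \frac{339226831}{5}\right) = -49486410106280$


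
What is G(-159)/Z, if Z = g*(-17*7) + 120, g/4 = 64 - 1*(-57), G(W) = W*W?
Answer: -25281/57476 ≈ -0.43985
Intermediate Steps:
G(W) = W²
g = 484 (g = 4*(64 - 1*(-57)) = 4*(64 + 57) = 4*121 = 484)
Z = -57476 (Z = 484*(-17*7) + 120 = 484*(-119) + 120 = -57596 + 120 = -57476)
G(-159)/Z = (-159)²/(-57476) = 25281*(-1/57476) = -25281/57476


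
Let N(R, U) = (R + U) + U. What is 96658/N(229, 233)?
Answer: 96658/695 ≈ 139.08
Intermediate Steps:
N(R, U) = R + 2*U
96658/N(229, 233) = 96658/(229 + 2*233) = 96658/(229 + 466) = 96658/695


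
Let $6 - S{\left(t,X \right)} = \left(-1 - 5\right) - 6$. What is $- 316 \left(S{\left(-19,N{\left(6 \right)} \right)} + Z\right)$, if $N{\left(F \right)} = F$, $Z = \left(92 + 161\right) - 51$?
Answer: $-69520$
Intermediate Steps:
$Z = 202$ ($Z = 253 - 51 = 202$)
$S{\left(t,X \right)} = 18$ ($S{\left(t,X \right)} = 6 - \left(\left(-1 - 5\right) - 6\right) = 6 - \left(-6 - 6\right) = 6 - -12 = 6 + 12 = 18$)
$- 316 \left(S{\left(-19,N{\left(6 \right)} \right)} + Z\right) = - 316 \left(18 + 202\right) = \left(-316\right) 220 = -69520$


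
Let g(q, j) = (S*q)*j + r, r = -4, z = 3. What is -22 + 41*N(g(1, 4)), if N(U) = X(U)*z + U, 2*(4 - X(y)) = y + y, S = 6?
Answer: -1170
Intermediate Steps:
X(y) = 4 - y (X(y) = 4 - (y + y)/2 = 4 - y)
g(q, j) = -4 + 6*j*q (g(q, j) = (6*q)*j - 4 = 6*j*q - 4 = -4 + 6*j*q)
N(U) = 12 - 2*U (N(U) = (4 - U)*3 + U = (12 - 3*U) + U = 12 - 2*U)
-22 + 41*N(g(1, 4)) = -22 + 41*(12 - 2*(-4 + 6*4*1)) = -22 + 41*(12 - 2*(-4 + 24)) = -22 + 41*(12 - 2*20) = -22 + 41*(12 - 40) = -22 + 41*(-28) = -22 - 1148 = -1170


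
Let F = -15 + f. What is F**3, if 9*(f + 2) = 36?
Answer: -2197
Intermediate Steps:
f = 2 (f = -2 + (1/9)*36 = -2 + 4 = 2)
F = -13 (F = -15 + 2 = -13)
F**3 = (-13)**3 = -2197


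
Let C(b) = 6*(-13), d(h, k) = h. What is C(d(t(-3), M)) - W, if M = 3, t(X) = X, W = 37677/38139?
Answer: -1004173/12713 ≈ -78.988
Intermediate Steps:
W = 12559/12713 (W = 37677*(1/38139) = 12559/12713 ≈ 0.98789)
C(b) = -78
C(d(t(-3), M)) - W = -78 - 1*12559/12713 = -78 - 12559/12713 = -1004173/12713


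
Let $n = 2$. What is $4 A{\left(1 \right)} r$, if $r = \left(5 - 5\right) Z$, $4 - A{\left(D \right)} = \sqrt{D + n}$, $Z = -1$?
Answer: $0$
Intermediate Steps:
$A{\left(D \right)} = 4 - \sqrt{2 + D}$ ($A{\left(D \right)} = 4 - \sqrt{D + 2} = 4 - \sqrt{2 + D}$)
$r = 0$ ($r = \left(5 - 5\right) \left(-1\right) = 0 \left(-1\right) = 0$)
$4 A{\left(1 \right)} r = 4 \left(4 - \sqrt{2 + 1}\right) 0 = 4 \left(4 - \sqrt{3}\right) 0 = 4 \cdot 0 = 0$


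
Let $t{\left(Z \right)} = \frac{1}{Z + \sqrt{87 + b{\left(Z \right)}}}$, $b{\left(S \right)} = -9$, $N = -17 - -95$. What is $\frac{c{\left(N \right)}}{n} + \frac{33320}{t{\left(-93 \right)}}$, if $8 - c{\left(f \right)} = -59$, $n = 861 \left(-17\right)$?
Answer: $- \frac{45356550187}{14637} + 33320 \sqrt{78} \approx -2.8045 \cdot 10^{6}$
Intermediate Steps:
$N = 78$ ($N = -17 + 95 = 78$)
$n = -14637$
$c{\left(f \right)} = 67$ ($c{\left(f \right)} = 8 - -59 = 8 + 59 = 67$)
$t{\left(Z \right)} = \frac{1}{Z + \sqrt{78}}$ ($t{\left(Z \right)} = \frac{1}{Z + \sqrt{87 - 9}} = \frac{1}{Z + \sqrt{78}}$)
$\frac{c{\left(N \right)}}{n} + \frac{33320}{t{\left(-93 \right)}} = \frac{67}{-14637} + \frac{33320}{\frac{1}{-93 + \sqrt{78}}} = 67 \left(- \frac{1}{14637}\right) + 33320 \left(-93 + \sqrt{78}\right) = - \frac{67}{14637} - \left(3098760 - 33320 \sqrt{78}\right) = - \frac{45356550187}{14637} + 33320 \sqrt{78}$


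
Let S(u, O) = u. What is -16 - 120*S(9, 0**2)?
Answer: -1096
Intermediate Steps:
-16 - 120*S(9, 0**2) = -16 - 120*9 = -16 - 1080 = -1096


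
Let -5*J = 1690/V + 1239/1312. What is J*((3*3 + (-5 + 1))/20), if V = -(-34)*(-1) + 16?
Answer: 1097489/236160 ≈ 4.6472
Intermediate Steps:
V = -18 (V = -17*2 + 16 = -34 + 16 = -18)
J = 1097489/59040 (J = -(1690/(-18) + 1239/1312)/5 = -(1690*(-1/18) + 1239*(1/1312))/5 = -(-845/9 + 1239/1312)/5 = -⅕*(-1097489/11808) = 1097489/59040 ≈ 18.589)
J*((3*3 + (-5 + 1))/20) = 1097489*((3*3 + (-5 + 1))/20)/59040 = 1097489*((9 - 4)*(1/20))/59040 = 1097489*(5*(1/20))/59040 = (1097489/59040)*(¼) = 1097489/236160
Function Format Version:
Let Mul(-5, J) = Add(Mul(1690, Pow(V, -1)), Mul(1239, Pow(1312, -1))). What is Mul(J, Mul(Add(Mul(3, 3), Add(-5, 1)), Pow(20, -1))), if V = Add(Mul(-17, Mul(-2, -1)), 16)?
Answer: Rational(1097489, 236160) ≈ 4.6472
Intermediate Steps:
V = -18 (V = Add(Mul(-17, 2), 16) = Add(-34, 16) = -18)
J = Rational(1097489, 59040) (J = Mul(Rational(-1, 5), Add(Mul(1690, Pow(-18, -1)), Mul(1239, Pow(1312, -1)))) = Mul(Rational(-1, 5), Add(Mul(1690, Rational(-1, 18)), Mul(1239, Rational(1, 1312)))) = Mul(Rational(-1, 5), Add(Rational(-845, 9), Rational(1239, 1312))) = Mul(Rational(-1, 5), Rational(-1097489, 11808)) = Rational(1097489, 59040) ≈ 18.589)
Mul(J, Mul(Add(Mul(3, 3), Add(-5, 1)), Pow(20, -1))) = Mul(Rational(1097489, 59040), Mul(Add(Mul(3, 3), Add(-5, 1)), Pow(20, -1))) = Mul(Rational(1097489, 59040), Mul(Add(9, -4), Rational(1, 20))) = Mul(Rational(1097489, 59040), Mul(5, Rational(1, 20))) = Mul(Rational(1097489, 59040), Rational(1, 4)) = Rational(1097489, 236160)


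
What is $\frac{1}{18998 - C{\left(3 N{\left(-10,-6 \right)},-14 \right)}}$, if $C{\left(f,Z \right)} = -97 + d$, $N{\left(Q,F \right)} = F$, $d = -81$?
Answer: $\frac{1}{19176} \approx 5.2149 \cdot 10^{-5}$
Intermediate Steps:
$C{\left(f,Z \right)} = -178$ ($C{\left(f,Z \right)} = -97 - 81 = -178$)
$\frac{1}{18998 - C{\left(3 N{\left(-10,-6 \right)},-14 \right)}} = \frac{1}{18998 - -178} = \frac{1}{18998 + 178} = \frac{1}{19176}$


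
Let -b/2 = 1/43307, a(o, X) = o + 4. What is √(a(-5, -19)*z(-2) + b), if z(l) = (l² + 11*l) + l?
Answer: √37509838366/43307 ≈ 4.4721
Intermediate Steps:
a(o, X) = 4 + o
z(l) = l² + 12*l
b = -2/43307 ≈ -4.6182e-5
√(a(-5, -19)*z(-2) + b) = √((4 - 5)*(-2*(12 - 2)) - 2/43307) = √(-(-2)*10 - 2/43307) = √(-1*(-20) - 2/43307) = √(20 - 2/43307) = √(866138/43307) = √37509838366/43307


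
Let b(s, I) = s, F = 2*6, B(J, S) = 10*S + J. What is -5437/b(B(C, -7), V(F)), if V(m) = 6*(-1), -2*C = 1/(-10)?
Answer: 108740/1399 ≈ 77.727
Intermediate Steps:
C = 1/20 (C = -½/(-10) = -½*(-⅒) = 1/20 ≈ 0.050000)
B(J, S) = J + 10*S
F = 12
V(m) = -6
-5437/b(B(C, -7), V(F)) = -5437/(1/20 + 10*(-7)) = -5437/(1/20 - 70) = -5437/(-1399/20) = -5437*(-20/1399) = 108740/1399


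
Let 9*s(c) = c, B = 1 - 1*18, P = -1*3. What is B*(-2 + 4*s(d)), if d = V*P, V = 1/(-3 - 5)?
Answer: 187/6 ≈ 31.167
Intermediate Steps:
P = -3
V = -1/8 (V = 1/(-8) = -1/8 ≈ -0.12500)
B = -17 (B = 1 - 18 = -17)
d = 3/8 (d = -1/8*(-3) = 3/8 ≈ 0.37500)
s(c) = c/9
B*(-2 + 4*s(d)) = -17*(-2 + 4*((1/9)*(3/8))) = -17*(-2 + 4*(1/24)) = -17*(-2 + 1/6) = -17*(-11/6) = 187/6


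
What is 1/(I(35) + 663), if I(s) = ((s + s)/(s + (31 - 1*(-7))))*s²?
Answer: 73/134149 ≈ 0.00054417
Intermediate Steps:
I(s) = 2*s³/(38 + s) (I(s) = ((2*s)/(s + (31 + 7)))*s² = ((2*s)/(s + 38))*s² = ((2*s)/(38 + s))*s² = (2*s/(38 + s))*s² = 2*s³/(38 + s))
1/(I(35) + 663) = 1/(2*35³/(38 + 35) + 663) = 1/(2*42875/73 + 663) = 1/(2*42875*(1/73) + 663) = 1/(85750/73 + 663) = 1/(134149/73) = 73/134149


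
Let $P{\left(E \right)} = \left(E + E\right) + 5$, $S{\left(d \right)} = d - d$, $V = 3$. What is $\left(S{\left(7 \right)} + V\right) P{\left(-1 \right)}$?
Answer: $9$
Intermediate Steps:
$S{\left(d \right)} = 0$
$P{\left(E \right)} = 5 + 2 E$ ($P{\left(E \right)} = 2 E + 5 = 5 + 2 E$)
$\left(S{\left(7 \right)} + V\right) P{\left(-1 \right)} = \left(0 + 3\right) \left(5 + 2 \left(-1\right)\right) = 3 \left(5 - 2\right) = 3 \cdot 3 = 9$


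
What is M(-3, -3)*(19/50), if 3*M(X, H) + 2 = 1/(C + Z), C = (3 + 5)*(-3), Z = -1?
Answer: -323/1250 ≈ -0.25840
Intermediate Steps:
C = -24 (C = 8*(-3) = -24)
M(X, H) = -17/25 (M(X, H) = -⅔ + 1/(3*(-24 - 1)) = -⅔ + (⅓)/(-25) = -⅔ + (⅓)*(-1/25) = -⅔ - 1/75 = -17/25)
M(-3, -3)*(19/50) = -323/(25*50) = -17/25*19/50 = -323/1250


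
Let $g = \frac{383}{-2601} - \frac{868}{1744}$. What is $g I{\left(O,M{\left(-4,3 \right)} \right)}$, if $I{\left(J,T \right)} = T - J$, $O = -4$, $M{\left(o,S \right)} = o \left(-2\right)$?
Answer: $- \frac{731405}{94503} \approx -7.7395$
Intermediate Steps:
$M{\left(o,S \right)} = - 2 o$
$g = - \frac{731405}{1134036}$ ($g = 383 \left(- \frac{1}{2601}\right) - \frac{217}{436} = - \frac{383}{2601} - \frac{217}{436} = - \frac{731405}{1134036} \approx -0.64496$)
$g I{\left(O,M{\left(-4,3 \right)} \right)} = - \frac{731405 \left(\left(-2\right) \left(-4\right) - -4\right)}{1134036} = - \frac{731405 \left(8 + 4\right)}{1134036} = \left(- \frac{731405}{1134036}\right) 12 = - \frac{731405}{94503}$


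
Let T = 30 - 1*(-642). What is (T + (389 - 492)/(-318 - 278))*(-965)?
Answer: -386593475/596 ≈ -6.4865e+5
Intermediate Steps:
T = 672 (T = 30 + 642 = 672)
(T + (389 - 492)/(-318 - 278))*(-965) = (672 + (389 - 492)/(-318 - 278))*(-965) = (672 - 103/(-596))*(-965) = (672 - 103*(-1/596))*(-965) = (672 + 103/596)*(-965) = (400615/596)*(-965) = -386593475/596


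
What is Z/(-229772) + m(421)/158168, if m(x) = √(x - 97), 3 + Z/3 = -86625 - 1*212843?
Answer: 522442365/133612418 ≈ 3.9101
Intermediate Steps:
Z = -898413 (Z = -9 + 3*(-86625 - 1*212843) = -9 + 3*(-86625 - 212843) = -9 + 3*(-299468) = -9 - 898404 = -898413)
m(x) = √(-97 + x)
Z/(-229772) + m(421)/158168 = -898413/(-229772) + √(-97 + 421)/158168 = -898413*(-1/229772) + √324*(1/158168) = 898413/229772 + 18*(1/158168) = 898413/229772 + 9/79084 = 522442365/133612418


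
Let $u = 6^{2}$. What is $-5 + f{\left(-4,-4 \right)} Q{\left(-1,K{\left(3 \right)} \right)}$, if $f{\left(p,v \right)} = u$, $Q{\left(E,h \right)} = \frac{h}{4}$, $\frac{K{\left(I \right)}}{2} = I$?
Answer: $49$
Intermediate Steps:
$K{\left(I \right)} = 2 I$
$Q{\left(E,h \right)} = \frac{h}{4}$ ($Q{\left(E,h \right)} = h \frac{1}{4} = \frac{h}{4}$)
$u = 36$
$f{\left(p,v \right)} = 36$
$-5 + f{\left(-4,-4 \right)} Q{\left(-1,K{\left(3 \right)} \right)} = -5 + 36 \frac{2 \cdot 3}{4} = -5 + 36 \cdot \frac{1}{4} \cdot 6 = -5 + 36 \cdot \frac{3}{2} = -5 + 54 = 49$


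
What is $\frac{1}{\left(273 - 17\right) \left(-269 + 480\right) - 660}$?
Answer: $\frac{1}{53356} \approx 1.8742 \cdot 10^{-5}$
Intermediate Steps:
$\frac{1}{\left(273 - 17\right) \left(-269 + 480\right) - 660} = \frac{1}{256 \cdot 211 - 660} = \frac{1}{54016 - 660} = \frac{1}{53356}$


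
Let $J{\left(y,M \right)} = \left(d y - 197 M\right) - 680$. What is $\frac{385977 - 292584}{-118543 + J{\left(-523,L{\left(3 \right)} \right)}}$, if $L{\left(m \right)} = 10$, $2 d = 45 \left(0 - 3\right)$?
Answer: $- \frac{186786}{171781} \approx -1.0873$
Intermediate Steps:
$d = - \frac{135}{2}$ ($d = \frac{45 \left(0 - 3\right)}{2} = \frac{45 \left(-3\right)}{2} = \frac{1}{2} \left(-135\right) = - \frac{135}{2} \approx -67.5$)
$J{\left(y,M \right)} = -680 - 197 M - \frac{135 y}{2}$ ($J{\left(y,M \right)} = \left(- \frac{135 y}{2} - 197 M\right) - 680 = \left(- 197 M - \frac{135 y}{2}\right) - 680 = -680 - 197 M - \frac{135 y}{2}$)
$\frac{385977 - 292584}{-118543 + J{\left(-523,L{\left(3 \right)} \right)}} = \frac{385977 - 292584}{-118543 - - \frac{65305}{2}} = \frac{93393}{-118543 - - \frac{65305}{2}} = \frac{93393}{-118543 + \frac{65305}{2}} = \frac{93393}{- \frac{171781}{2}} = 93393 \left(- \frac{2}{171781}\right) = - \frac{186786}{171781}$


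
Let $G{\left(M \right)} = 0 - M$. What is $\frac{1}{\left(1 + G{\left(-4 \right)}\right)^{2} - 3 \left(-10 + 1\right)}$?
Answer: $\frac{1}{52} \approx 0.019231$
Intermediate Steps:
$G{\left(M \right)} = - M$
$\frac{1}{\left(1 + G{\left(-4 \right)}\right)^{2} - 3 \left(-10 + 1\right)} = \frac{1}{\left(1 - -4\right)^{2} - 3 \left(-10 + 1\right)} = \frac{1}{\left(1 + 4\right)^{2} - -27} = \frac{1}{5^{2} + 27} = \frac{1}{25 + 27} = \frac{1}{52}$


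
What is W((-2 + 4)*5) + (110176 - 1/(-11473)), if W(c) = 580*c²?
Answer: 1929483249/11473 ≈ 1.6818e+5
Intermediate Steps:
W((-2 + 4)*5) + (110176 - 1/(-11473)) = 580*((-2 + 4)*5)² + (110176 - 1/(-11473)) = 580*(2*5)² + (110176 - 1*(-1/11473)) = 580*10² + (110176 + 1/11473) = 580*100 + 1264049249/11473 = 58000 + 1264049249/11473 = 1929483249/11473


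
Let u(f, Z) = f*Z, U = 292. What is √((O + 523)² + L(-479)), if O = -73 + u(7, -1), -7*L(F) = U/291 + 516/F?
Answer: √186835999900931745/975723 ≈ 443.00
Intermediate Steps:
L(F) = -292/2037 - 516/(7*F) (L(F) = -(292/291 + 516/F)/7 = -292/2037 - 516/(7*F))
u(f, Z) = Z*f
O = -80 (O = -73 - 1*7 = -73 - 7 = -80)
√((O + 523)² + L(-479)) = √((-80 + 523)² + (4/2037)*(-37539 - 73*(-479))/(-479)) = √(443² + (4/2037)*(-1/479)*(-37539 + 34967)) = √(196249 + (4/2037)*(-1/479)*(-2572)) = √(196249 + 10288/975723) = √(191484673315/975723) = √186835999900931745/975723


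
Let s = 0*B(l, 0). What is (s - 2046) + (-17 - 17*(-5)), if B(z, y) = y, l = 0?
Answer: -1978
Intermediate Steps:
s = 0 (s = 0*0 = 0)
(s - 2046) + (-17 - 17*(-5)) = (0 - 2046) + (-17 - 17*(-5)) = -2046 + (-17 + 85) = -2046 + 68 = -1978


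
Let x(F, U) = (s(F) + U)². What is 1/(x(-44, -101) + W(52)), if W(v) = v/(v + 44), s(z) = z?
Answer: 24/504613 ≈ 4.7561e-5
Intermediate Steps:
x(F, U) = (F + U)²
W(v) = v/(44 + v)
1/(x(-44, -101) + W(52)) = 1/((-44 - 101)² + 52/(44 + 52)) = 1/((-145)² + 52/96) = 1/(21025 + 52*(1/96)) = 1/(21025 + 13/24) = 1/(504613/24) = 24/504613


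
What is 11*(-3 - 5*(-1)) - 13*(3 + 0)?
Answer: -17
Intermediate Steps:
11*(-3 - 5*(-1)) - 13*(3 + 0) = 11*(-3 + 5) - 13*3 = 11*2 - 39 = 22 - 39 = -17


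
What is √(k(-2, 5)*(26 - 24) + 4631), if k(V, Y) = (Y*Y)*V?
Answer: √4531 ≈ 67.313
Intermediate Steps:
k(V, Y) = V*Y² (k(V, Y) = Y²*V = V*Y²)
√(k(-2, 5)*(26 - 24) + 4631) = √((-2*5²)*(26 - 24) + 4631) = √(-2*25*2 + 4631) = √(-50*2 + 4631) = √(-100 + 4631) = √4531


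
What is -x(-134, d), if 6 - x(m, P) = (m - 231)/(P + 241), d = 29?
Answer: -397/54 ≈ -7.3519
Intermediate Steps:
x(m, P) = 6 - (-231 + m)/(241 + P) (x(m, P) = 6 - (m - 231)/(P + 241) = 6 - (-231 + m)/(241 + P))
-x(-134, d) = -(1677 - 1*(-134) + 6*29)/(241 + 29) = -(1677 + 134 + 174)/270 = -1985/270 = -1*397/54 = -397/54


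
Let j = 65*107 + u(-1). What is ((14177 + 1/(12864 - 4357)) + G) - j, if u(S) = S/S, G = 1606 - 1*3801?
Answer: 42756183/8507 ≈ 5026.0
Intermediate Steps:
G = -2195 (G = 1606 - 3801 = -2195)
u(S) = 1
j = 6956 (j = 65*107 + 1 = 6955 + 1 = 6956)
((14177 + 1/(12864 - 4357)) + G) - j = ((14177 + 1/(12864 - 4357)) - 2195) - 1*6956 = ((14177 + 1/8507) - 2195) - 6956 = (120603740/8507 - 2195) - 6956 = 101930875/8507 - 6956 = 42756183/8507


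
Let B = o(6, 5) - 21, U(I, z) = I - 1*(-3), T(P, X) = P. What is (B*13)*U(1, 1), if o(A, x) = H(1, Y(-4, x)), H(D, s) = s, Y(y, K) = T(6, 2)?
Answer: -780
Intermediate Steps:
Y(y, K) = 6
U(I, z) = 3 + I (U(I, z) = I + 3 = 3 + I)
o(A, x) = 6
B = -15 (B = 6 - 21 = -15)
(B*13)*U(1, 1) = (-15*13)*(3 + 1) = -195*4 = -780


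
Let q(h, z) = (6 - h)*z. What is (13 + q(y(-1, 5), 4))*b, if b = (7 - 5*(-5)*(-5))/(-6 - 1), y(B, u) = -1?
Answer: 4838/7 ≈ 691.14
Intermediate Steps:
q(h, z) = z*(6 - h)
b = 118/7 (b = (7 + 25*(-5))/(-7) = (7 - 125)*(-1/7) = -118*(-1/7) = 118/7 ≈ 16.857)
(13 + q(y(-1, 5), 4))*b = (13 + 4*(6 - 1*(-1)))*(118/7) = (13 + 4*(6 + 1))*(118/7) = (13 + 4*7)*(118/7) = (13 + 28)*(118/7) = 41*(118/7) = 4838/7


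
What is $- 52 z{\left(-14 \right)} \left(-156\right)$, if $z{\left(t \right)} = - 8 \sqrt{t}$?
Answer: $- 64896 i \sqrt{14} \approx - 2.4282 \cdot 10^{5} i$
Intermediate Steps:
$- 52 z{\left(-14 \right)} \left(-156\right) = - 52 \left(- 8 \sqrt{-14}\right) \left(-156\right) = - 52 \left(- 8 i \sqrt{14}\right) \left(-156\right) = 416 i \sqrt{14} \left(-156\right) = - 64896 i \sqrt{14}$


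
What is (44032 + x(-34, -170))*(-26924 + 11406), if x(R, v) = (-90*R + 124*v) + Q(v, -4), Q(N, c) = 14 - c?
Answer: -403933540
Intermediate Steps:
x(R, v) = 18 - 90*R + 124*v (x(R, v) = (-90*R + 124*v) + (14 - 1*(-4)) = (-90*R + 124*v) + (14 + 4) = (-90*R + 124*v) + 18 = 18 - 90*R + 124*v)
(44032 + x(-34, -170))*(-26924 + 11406) = (44032 + (18 - 90*(-34) + 124*(-170)))*(-26924 + 11406) = (44032 + (18 + 3060 - 21080))*(-15518) = (44032 - 18002)*(-15518) = 26030*(-15518) = -403933540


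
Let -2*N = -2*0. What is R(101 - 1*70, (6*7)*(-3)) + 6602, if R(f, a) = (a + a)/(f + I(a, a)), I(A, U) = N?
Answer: 204410/31 ≈ 6593.9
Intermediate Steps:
N = 0 (N = -(-1)*0 = -½*0 = 0)
I(A, U) = 0
R(f, a) = 2*a/f (R(f, a) = (a + a)/(f + 0) = (2*a)/f = 2*a/f)
R(101 - 1*70, (6*7)*(-3)) + 6602 = 2*((6*7)*(-3))/(101 - 1*70) + 6602 = 2*(42*(-3))/(101 - 70) + 6602 = 2*(-126)/31 + 6602 = 2*(-126)*(1/31) + 6602 = -252/31 + 6602 = 204410/31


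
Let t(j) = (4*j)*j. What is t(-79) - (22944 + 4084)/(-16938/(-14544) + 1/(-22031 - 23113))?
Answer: 4661268068/2654981 ≈ 1755.7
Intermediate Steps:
t(j) = 4*j²
t(-79) - (22944 + 4084)/(-16938/(-14544) + 1/(-22031 - 23113)) = 4*(-79)² - (22944 + 4084)/(-16938/(-14544) + 1/(-22031 - 23113)) = 4*6241 - 27028/(-16938*(-1/14544) + 1/(-45144)) = 24964 - 27028/(941/808 - 1/45144) = 24964 - 27028/2654981/2279772 = 24964 - 27028*2279772/2654981 = 24964 - 1*61617677616/2654981 = 24964 - 61617677616/2654981 = 4661268068/2654981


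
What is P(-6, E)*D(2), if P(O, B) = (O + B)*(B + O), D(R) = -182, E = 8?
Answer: -728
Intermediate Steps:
P(O, B) = (B + O)**2 (P(O, B) = (B + O)*(B + O) = (B + O)**2)
P(-6, E)*D(2) = (8 - 6)**2*(-182) = 2**2*(-182) = 4*(-182) = -728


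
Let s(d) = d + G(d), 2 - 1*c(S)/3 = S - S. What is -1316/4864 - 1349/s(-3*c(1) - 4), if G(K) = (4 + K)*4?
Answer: 804729/57152 ≈ 14.081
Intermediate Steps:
G(K) = 16 + 4*K
c(S) = 6 (c(S) = 6 - 3*(S - S) = 6 - 3*0 = 6 + 0 = 6)
s(d) = 16 + 5*d (s(d) = d + (16 + 4*d) = 16 + 5*d)
-1316/4864 - 1349/s(-3*c(1) - 4) = -1316/4864 - 1349/(16 + 5*(-3*6 - 4)) = -1316*1/4864 - 1349/(16 + 5*(-18 - 4)) = -329/1216 - 1349/(16 + 5*(-22)) = -329/1216 - 1349/(16 - 110) = -329/1216 - 1349/(-94) = -329/1216 - 1349*(-1/94) = -329/1216 + 1349/94 = 804729/57152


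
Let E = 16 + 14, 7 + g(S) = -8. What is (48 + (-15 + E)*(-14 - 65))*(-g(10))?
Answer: -17055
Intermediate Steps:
g(S) = -15 (g(S) = -7 - 8 = -15)
E = 30
(48 + (-15 + E)*(-14 - 65))*(-g(10)) = (48 + (-15 + 30)*(-14 - 65))*(-1*(-15)) = (48 + 15*(-79))*15 = (48 - 1185)*15 = -1137*15 = -17055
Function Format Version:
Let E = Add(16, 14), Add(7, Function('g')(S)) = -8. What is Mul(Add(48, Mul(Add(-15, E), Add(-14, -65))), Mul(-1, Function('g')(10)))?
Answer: -17055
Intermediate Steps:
Function('g')(S) = -15 (Function('g')(S) = Add(-7, -8) = -15)
E = 30
Mul(Add(48, Mul(Add(-15, E), Add(-14, -65))), Mul(-1, Function('g')(10))) = Mul(Add(48, Mul(Add(-15, 30), Add(-14, -65))), Mul(-1, -15)) = Mul(Add(48, Mul(15, -79)), 15) = Mul(Add(48, -1185), 15) = Mul(-1137, 15) = -17055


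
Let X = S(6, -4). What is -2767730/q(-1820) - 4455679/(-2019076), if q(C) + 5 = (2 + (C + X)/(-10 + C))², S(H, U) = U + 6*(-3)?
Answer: -129961488343078311/189674018516 ≈ -6.8518e+5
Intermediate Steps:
S(H, U) = -18 + U (S(H, U) = U - 18 = -18 + U)
X = -22 (X = -18 - 4 = -22)
q(C) = -5 + (2 + (-22 + C)/(-10 + C))² (q(C) = -5 + (2 + (C - 22)/(-10 + C))² = -5 + (2 + (-22 + C)/(-10 + C))²)
-2767730/q(-1820) - 4455679/(-2019076) = -2767730/(-5 + 9*(-14 - 1820)²/(-10 - 1820)²) - 4455679/(-2019076) = -2767730/(-5 + 9*(-1834)²/(-1830)²) - 4455679*(-1/2019076) = -2767730/(-5 + 9*3363556*(1/3348900)) + 4455679/2019076 = -2767730/(-5 + 840889/93025) + 4455679/2019076 = -2767730/375764/93025 + 4455679/2019076 = -2767730*93025/375764 + 4455679/2019076 = -128734041625/187882 + 4455679/2019076 = -129961488343078311/189674018516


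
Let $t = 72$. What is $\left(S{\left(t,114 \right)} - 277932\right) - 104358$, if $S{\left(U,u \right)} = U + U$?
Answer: $-382146$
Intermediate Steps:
$S{\left(U,u \right)} = 2 U$
$\left(S{\left(t,114 \right)} - 277932\right) - 104358 = \left(2 \cdot 72 - 277932\right) - 104358 = \left(144 - 277932\right) - 104358 = -277788 - 104358 = -382146$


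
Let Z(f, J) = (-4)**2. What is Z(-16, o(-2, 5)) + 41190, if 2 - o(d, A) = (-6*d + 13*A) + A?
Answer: 41206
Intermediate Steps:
o(d, A) = 2 - 14*A + 6*d (o(d, A) = 2 - ((-6*d + 13*A) + A) = 2 - (-6*d + 14*A) = 2 + (-14*A + 6*d) = 2 - 14*A + 6*d)
Z(f, J) = 16
Z(-16, o(-2, 5)) + 41190 = 16 + 41190 = 41206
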